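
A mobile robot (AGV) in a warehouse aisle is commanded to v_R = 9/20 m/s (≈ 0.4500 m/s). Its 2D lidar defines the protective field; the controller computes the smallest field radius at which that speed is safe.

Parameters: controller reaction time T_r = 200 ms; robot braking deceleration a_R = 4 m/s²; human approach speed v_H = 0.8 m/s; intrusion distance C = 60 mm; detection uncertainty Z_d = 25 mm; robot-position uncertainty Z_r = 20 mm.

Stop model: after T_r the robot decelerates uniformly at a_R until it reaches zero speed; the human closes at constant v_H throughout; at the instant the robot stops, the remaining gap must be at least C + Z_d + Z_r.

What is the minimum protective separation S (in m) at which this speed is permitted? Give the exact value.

S_min = 301/640 m = 0.4703 m

braking lasts T_s = (9/20)/4 = 0.1125 s
robot in T_r: 0.4500·0.2000 = 0.0900 m
robot under decel: 0.4500²/(2·4.0000) = 0.0253 m
human over T_r+T_s: 0.8000·(0.2000+0.1125) = 0.2500 m
residual clearance needed = 0.0600+0.0250+0.0200 = 0.1050 m
S_min ≈ 0.0900+0.0253+0.2500+0.1050  ⇒  S_min = 301/640 m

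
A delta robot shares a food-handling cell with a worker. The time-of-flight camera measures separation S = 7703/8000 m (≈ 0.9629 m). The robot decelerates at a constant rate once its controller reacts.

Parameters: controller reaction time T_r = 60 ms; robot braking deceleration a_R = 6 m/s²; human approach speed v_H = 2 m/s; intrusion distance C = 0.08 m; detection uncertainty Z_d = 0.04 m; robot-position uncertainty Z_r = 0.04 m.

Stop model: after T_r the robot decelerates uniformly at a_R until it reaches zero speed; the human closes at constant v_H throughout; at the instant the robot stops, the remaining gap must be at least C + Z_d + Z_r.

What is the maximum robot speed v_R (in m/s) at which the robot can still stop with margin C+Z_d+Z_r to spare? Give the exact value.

collect terms ⇒ (1/12)·v_R² + (59/150)·v_R + (-5463/8000) = 0
  disc = (59/150)² − 4·(1/12)·(-5463/8000) = 137641/360000 ; √disc = 371/600
  v_R = (−(59/150) + 371/600) / (2·(1/12)) = 27/20 m/s
check:
stop time T_s = (27/20)/6 = 0.2250 s
reaction-phase robot travel = 1.3500·0.0600 = 0.0810 m
robot covers 1.3500·0.2250 − ½·6.0000·0.2250² = 0.1519 m while stopping
human over T_r+T_s: 2.0000·(0.0600+0.2250) = 0.5700 m
residual clearance needed = 0.0800+0.0400+0.0400 = 0.1600 m
sum ≈ 0.0810+0.1519+0.5700+0.1600 ≈ 0.9629 m = S ✓

v_R_max = 27/20 m/s = 1.3500 m/s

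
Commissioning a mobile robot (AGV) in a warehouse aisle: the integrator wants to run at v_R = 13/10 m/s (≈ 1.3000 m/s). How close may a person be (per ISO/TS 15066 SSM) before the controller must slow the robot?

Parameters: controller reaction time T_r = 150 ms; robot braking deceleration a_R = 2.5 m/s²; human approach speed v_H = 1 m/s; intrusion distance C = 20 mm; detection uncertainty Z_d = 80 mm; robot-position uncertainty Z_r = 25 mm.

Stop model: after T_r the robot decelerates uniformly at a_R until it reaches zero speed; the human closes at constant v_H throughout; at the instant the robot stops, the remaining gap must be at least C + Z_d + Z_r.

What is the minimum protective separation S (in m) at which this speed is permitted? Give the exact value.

T_s = v_R/a_R = (13/10)/(5/2) = 0.5200 s
robot covers v_R·T_r = 1.3000·0.1500 = 0.1950 m before braking
robot covers 1.3000·0.5200 − ½·2.5000·0.5200² = 0.3380 m while stopping
human over T_r+T_s: 1.0000·(0.1500+0.5200) = 0.6700 m
margins: 0.0200+0.0800+0.0250 = 0.1250 m
S_min ≈ 0.1950+0.3380+0.6700+0.1250  ⇒  S_min = 166/125 m

S_min = 166/125 m = 1.3280 m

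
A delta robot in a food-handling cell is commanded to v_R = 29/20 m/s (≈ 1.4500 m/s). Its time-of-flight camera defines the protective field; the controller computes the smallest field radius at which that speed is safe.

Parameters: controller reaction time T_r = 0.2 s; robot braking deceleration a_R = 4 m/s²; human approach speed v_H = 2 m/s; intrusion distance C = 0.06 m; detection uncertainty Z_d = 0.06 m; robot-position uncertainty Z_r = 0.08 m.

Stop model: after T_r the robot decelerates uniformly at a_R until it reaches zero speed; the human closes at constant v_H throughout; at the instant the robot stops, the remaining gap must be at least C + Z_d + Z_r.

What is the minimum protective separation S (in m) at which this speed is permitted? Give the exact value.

S_min = 6009/3200 m = 1.8778 m

braking lasts T_s = (29/20)/4 = 0.3625 s
reaction-phase robot travel = 1.4500·0.2000 = 0.2900 m
robot covers 1.4500·0.3625 − ½·4.0000·0.3625² = 0.2628 m while stopping
person approaches 2.0000·(0.2000+0.3625) = 1.1250 m
residual clearance needed = 0.0600+0.0600+0.0800 = 0.2000 m
S_min ≈ 0.2900+0.2628+1.1250+0.2000  ⇒  S_min = 6009/3200 m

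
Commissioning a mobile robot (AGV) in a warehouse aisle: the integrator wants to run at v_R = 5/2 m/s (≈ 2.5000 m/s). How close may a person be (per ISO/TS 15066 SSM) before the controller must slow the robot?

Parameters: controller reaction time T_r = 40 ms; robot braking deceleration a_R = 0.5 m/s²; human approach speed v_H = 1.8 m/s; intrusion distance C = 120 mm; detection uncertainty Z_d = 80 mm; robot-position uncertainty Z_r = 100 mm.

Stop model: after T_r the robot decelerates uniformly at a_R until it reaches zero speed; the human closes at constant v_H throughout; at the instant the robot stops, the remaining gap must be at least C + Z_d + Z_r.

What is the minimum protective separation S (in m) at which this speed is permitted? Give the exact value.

T_s = v_R/a_R = (5/2)/(1/2) = 5.0000 s
reaction-phase robot travel = 2.5000·0.0400 = 0.1000 m
braking distance = 2.5000²/(2·0.5000) = 6.2500 m
human closes 1.8000·5.0400 = 9.0720 m
margins: 0.1200+0.0800+0.1000 = 0.3000 m
S_min ≈ 0.1000+6.2500+9.0720+0.3000  ⇒  S_min = 7861/500 m

S_min = 7861/500 m = 15.7220 m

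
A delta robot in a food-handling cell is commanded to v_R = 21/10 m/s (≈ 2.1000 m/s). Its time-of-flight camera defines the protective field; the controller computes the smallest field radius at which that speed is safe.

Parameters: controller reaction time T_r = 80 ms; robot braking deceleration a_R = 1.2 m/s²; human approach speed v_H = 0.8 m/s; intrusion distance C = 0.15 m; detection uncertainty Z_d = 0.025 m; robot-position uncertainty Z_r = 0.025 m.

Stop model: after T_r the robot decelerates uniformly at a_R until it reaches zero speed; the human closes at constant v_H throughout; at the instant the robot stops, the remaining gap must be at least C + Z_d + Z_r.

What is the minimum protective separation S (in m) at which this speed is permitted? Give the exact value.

S_min = 7339/2000 m = 3.6695 m

stop time T_s = (21/10)/(6/5) = 1.7500 s
robot covers v_R·T_r = 2.1000·0.0800 = 0.1680 m before braking
robot under decel: 2.1000²/(2·1.2000) = 1.8375 m
human over T_r+T_s: 0.8000·(0.0800+1.7500) = 1.4640 m
residual clearance needed = 0.1500+0.0250+0.0250 = 0.2000 m
S_min ≈ 0.1680+1.8375+1.4640+0.2000  ⇒  S_min = 7339/2000 m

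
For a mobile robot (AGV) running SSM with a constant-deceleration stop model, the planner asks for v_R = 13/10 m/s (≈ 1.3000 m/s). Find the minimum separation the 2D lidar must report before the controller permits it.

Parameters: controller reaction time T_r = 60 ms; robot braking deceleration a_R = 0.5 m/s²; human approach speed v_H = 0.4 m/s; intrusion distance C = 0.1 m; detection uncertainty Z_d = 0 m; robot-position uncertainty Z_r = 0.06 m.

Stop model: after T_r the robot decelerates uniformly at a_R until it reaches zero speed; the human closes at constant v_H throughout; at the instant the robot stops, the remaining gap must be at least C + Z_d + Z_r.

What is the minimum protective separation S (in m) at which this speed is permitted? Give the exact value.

S_min = 374/125 m = 2.9920 m

T_s = v_R/a_R = (13/10)/(1/2) = 2.6000 s
robot covers v_R·T_r = 1.3000·0.0600 = 0.0780 m before braking
braking distance = 1.3000²/(2·0.5000) = 1.6900 m
human closes 0.4000·2.6600 = 1.0640 m
residual clearance needed = 0.1000+0.0000+0.0600 = 0.1600 m
S_min ≈ 0.0780+1.6900+1.0640+0.1600  ⇒  S_min = 374/125 m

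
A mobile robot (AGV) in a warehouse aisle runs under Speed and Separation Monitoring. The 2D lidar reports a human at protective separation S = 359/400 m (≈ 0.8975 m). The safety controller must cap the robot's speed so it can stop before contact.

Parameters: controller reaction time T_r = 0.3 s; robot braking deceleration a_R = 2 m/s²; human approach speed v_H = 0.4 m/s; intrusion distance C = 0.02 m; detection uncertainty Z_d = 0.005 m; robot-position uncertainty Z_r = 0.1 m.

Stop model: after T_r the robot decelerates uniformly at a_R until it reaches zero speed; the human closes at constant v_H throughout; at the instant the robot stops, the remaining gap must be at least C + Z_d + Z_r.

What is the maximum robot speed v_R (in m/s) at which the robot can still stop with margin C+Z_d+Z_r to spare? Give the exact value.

at the boundary: (1/4)·v² + (1/2)·v + (-261/400) = 0
  disc = (1/2)² − 4·(1/4)·(-261/400) = 361/400 ; √disc = 19/20
  v_R = (−(1/2) + 19/20) / (2·(1/4)) = 9/10 m/s
check:
braking lasts T_s = (9/10)/2 = 0.4500 s
robot covers v_R·T_r = 0.9000·0.3000 = 0.2700 m before braking
braking distance = 0.9000²/(2·2.0000) = 0.2025 m
human closes 0.4000·0.7500 = 0.3000 m
margins: 0.0200+0.0050+0.1000 = 0.1250 m
sum ≈ 0.2700+0.2025+0.3000+0.1250 ≈ 0.8975 m = S ✓

v_R_max = 9/10 m/s = 0.9000 m/s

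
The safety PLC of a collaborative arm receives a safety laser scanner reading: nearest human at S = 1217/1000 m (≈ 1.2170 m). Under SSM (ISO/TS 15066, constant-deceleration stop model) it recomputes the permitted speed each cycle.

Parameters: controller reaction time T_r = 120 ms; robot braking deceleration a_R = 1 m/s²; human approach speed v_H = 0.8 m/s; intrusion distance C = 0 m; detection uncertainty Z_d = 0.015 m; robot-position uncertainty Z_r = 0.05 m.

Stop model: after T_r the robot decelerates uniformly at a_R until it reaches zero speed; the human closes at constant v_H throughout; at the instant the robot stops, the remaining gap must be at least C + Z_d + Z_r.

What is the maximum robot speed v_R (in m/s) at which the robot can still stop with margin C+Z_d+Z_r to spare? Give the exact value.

v_R_max = 4/5 m/s = 0.8000 m/s

quadratic (1/2)·v² + (23/25)·v + (-132/125) = 0
  disc = (23/25)² − 4·(1/2)·(-132/125) = 1849/625 ; √disc = 43/25
  v_R = (−(23/25) + 43/25) / (2·(1/2)) = 4/5 m/s
check:
braking lasts T_s = (4/5)/1 = 0.8000 s
reaction-phase robot travel = 0.8000·0.1200 = 0.0960 m
robot covers 0.8000·0.8000 − ½·1.0000·0.8000² = 0.3200 m while stopping
human closes 0.8000·0.9200 = 0.7360 m
C+Z_d+Z_r = 0.0000+0.0150+0.0500 = 0.0650 m
sum ≈ 0.0960+0.3200+0.7360+0.0650 ≈ 1.2170 m = S ✓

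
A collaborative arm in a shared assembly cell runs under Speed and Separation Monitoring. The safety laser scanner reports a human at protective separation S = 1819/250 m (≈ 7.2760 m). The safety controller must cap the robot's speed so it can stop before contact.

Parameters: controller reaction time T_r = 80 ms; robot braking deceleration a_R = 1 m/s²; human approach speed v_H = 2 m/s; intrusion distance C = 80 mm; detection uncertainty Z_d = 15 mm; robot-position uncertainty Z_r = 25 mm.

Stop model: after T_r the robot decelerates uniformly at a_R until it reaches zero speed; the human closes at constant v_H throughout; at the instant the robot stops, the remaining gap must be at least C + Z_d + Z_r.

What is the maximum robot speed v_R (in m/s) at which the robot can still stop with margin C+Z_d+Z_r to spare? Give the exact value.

v_R_max = 11/5 m/s = 2.2000 m/s

quadratic (1/2)·v² + (52/25)·v + (-1749/250) = 0
  disc = (52/25)² − 4·(1/2)·(-1749/250) = 11449/625 ; √disc = 107/25
  v_R = (−(52/25) + 107/25) / (2·(1/2)) = 11/5 m/s
check:
stop time T_s = (11/5)/1 = 2.2000 s
reaction-phase robot travel = 2.2000·0.0800 = 0.1760 m
robot covers 2.2000·2.2000 − ½·1.0000·2.2000² = 2.4200 m while stopping
human closes 2.0000·2.2800 = 4.5600 m
margins: 0.0800+0.0150+0.0250 = 0.1200 m
sum ≈ 0.1760+2.4200+4.5600+0.1200 ≈ 7.2760 m = S ✓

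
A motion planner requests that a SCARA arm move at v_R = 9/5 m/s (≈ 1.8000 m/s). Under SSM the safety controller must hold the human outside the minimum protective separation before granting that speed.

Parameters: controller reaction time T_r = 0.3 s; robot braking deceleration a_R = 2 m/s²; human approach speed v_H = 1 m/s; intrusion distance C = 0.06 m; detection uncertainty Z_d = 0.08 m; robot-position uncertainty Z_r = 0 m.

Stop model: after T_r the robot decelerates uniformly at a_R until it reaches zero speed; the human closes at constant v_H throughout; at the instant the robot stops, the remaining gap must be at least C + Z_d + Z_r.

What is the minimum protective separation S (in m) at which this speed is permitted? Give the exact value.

braking lasts T_s = (9/5)/2 = 0.9000 s
robot covers v_R·T_r = 1.8000·0.3000 = 0.5400 m before braking
robot covers 1.8000·0.9000 − ½·2.0000·0.9000² = 0.8100 m while stopping
human over T_r+T_s: 1.0000·(0.3000+0.9000) = 1.2000 m
residual clearance needed = 0.0600+0.0800+0.0000 = 0.1400 m
S_min ≈ 0.5400+0.8100+1.2000+0.1400  ⇒  S_min = 269/100 m

S_min = 269/100 m = 2.6900 m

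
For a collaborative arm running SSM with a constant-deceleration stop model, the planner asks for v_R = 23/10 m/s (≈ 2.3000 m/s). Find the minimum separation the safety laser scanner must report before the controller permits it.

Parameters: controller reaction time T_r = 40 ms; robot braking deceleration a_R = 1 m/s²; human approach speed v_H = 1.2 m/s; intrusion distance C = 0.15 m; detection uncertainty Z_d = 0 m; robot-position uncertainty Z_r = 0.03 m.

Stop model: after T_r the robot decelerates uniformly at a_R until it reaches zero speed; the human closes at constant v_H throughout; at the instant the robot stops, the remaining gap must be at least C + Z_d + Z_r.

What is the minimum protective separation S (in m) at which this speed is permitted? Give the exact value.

braking lasts T_s = (23/10)/1 = 2.3000 s
robot in T_r: 2.3000·0.0400 = 0.0920 m
robot covers 2.3000·2.3000 − ½·1.0000·2.3000² = 2.6450 m while stopping
person approaches 1.2000·(0.0400+2.3000) = 2.8080 m
residual clearance needed = 0.1500+0.0000+0.0300 = 0.1800 m
S_min ≈ 0.0920+2.6450+2.8080+0.1800  ⇒  S_min = 229/40 m

S_min = 229/40 m = 5.7250 m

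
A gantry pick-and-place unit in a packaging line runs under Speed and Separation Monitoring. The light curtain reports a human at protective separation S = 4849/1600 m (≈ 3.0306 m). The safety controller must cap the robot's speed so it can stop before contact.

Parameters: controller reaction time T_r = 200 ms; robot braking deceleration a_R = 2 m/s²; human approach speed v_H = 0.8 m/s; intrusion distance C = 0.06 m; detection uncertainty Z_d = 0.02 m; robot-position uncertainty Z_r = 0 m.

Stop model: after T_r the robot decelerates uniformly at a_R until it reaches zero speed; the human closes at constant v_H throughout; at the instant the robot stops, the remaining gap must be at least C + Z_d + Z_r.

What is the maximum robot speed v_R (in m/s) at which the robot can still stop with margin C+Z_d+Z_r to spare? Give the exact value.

at the boundary: (1/4)·v² + (3/5)·v + (-893/320) = 0
  disc = (3/5)² − 4·(1/4)·(-893/320) = 5041/1600 ; √disc = 71/40
  v_R = (−(3/5) + 71/40) / (2·(1/4)) = 47/20 m/s
check:
stop time T_s = (47/20)/2 = 1.1750 s
robot in T_r: 2.3500·0.2000 = 0.4700 m
robot under decel: 2.3500²/(2·2.0000) = 1.3806 m
human over T_r+T_s: 0.8000·(0.2000+1.1750) = 1.1000 m
margins: 0.0600+0.0200+0.0000 = 0.0800 m
sum ≈ 0.4700+1.3806+1.1000+0.0800 ≈ 3.0306 m = S ✓

v_R_max = 47/20 m/s = 2.3500 m/s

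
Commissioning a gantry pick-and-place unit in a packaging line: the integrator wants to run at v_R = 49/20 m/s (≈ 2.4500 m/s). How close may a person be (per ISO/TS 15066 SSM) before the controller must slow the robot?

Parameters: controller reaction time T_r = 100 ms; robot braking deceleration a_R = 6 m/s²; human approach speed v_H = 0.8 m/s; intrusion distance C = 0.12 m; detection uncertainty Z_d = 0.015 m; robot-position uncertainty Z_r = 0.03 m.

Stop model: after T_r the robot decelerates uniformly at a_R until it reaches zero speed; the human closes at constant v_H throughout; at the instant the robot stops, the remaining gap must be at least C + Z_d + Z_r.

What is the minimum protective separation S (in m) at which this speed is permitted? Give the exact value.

stop time T_s = (49/20)/6 = 0.4083 s
robot in T_r: 2.4500·0.1000 = 0.2450 m
robot covers 2.4500·0.4083 − ½·6.0000·0.4083² = 0.5002 m while stopping
human closes 0.8000·0.5083 = 0.4067 m
C+Z_d+Z_r = 0.1200+0.0150+0.0300 = 0.1650 m
S_min ≈ 0.2450+0.5002+0.4067+0.1650  ⇒  S_min = 2107/1600 m

S_min = 2107/1600 m = 1.3169 m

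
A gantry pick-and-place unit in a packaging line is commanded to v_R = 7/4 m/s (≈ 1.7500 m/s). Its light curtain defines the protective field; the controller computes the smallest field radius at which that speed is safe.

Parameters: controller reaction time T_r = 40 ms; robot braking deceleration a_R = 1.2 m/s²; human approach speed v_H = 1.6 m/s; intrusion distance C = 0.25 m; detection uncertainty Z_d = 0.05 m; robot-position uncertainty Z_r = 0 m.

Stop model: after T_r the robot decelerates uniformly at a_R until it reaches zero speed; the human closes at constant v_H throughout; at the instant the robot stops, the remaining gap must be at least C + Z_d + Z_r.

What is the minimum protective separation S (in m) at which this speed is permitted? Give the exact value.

braking lasts T_s = (7/4)/(6/5) = 1.4583 s
robot covers v_R·T_r = 1.7500·0.0400 = 0.0700 m before braking
robot under decel: 1.7500²/(2·1.2000) = 1.2760 m
person approaches 1.6000·(0.0400+1.4583) = 2.3973 m
C+Z_d+Z_r = 0.2500+0.0500+0.0000 = 0.3000 m
S_min ≈ 0.0700+1.2760+2.3973+0.3000  ⇒  S_min = 32347/8000 m

S_min = 32347/8000 m = 4.0434 m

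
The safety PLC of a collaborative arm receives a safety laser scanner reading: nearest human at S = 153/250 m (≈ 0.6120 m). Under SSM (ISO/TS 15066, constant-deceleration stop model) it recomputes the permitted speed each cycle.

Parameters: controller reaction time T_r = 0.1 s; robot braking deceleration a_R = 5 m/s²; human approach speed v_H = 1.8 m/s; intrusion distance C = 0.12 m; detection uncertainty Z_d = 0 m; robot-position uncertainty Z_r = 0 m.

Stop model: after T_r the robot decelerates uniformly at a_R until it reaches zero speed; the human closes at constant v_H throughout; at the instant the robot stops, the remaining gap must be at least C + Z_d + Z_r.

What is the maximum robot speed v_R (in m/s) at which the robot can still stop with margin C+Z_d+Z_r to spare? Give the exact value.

collect terms ⇒ (1/10)·v_R² + (23/50)·v_R + (-39/125) = 0
  disc = (23/50)² − 4·(1/10)·(-39/125) = 841/2500 ; √disc = 29/50
  v_R = (−(23/50) + 29/50) / (2·(1/10)) = 3/5 m/s
check:
T_s = v_R/a_R = (3/5)/5 = 0.1200 s
robot covers v_R·T_r = 0.6000·0.1000 = 0.0600 m before braking
robot covers 0.6000·0.1200 − ½·5.0000·0.1200² = 0.0360 m while stopping
human over T_r+T_s: 1.8000·(0.1000+0.1200) = 0.3960 m
C+Z_d+Z_r = 0.1200+0.0000+0.0000 = 0.1200 m
sum ≈ 0.0600+0.0360+0.3960+0.1200 ≈ 0.6120 m = S ✓

v_R_max = 3/5 m/s = 0.6000 m/s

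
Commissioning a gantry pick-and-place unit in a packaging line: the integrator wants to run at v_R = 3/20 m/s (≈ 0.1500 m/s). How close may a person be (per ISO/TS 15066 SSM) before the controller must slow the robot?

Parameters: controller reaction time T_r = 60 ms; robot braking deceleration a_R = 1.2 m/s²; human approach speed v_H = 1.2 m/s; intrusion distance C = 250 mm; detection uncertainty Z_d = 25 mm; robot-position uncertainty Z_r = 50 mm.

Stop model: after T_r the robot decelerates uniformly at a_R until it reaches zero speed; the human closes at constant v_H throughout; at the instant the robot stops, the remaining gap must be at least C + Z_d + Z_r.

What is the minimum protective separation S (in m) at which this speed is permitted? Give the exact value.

braking lasts T_s = (3/20)/(6/5) = 0.1250 s
robot covers v_R·T_r = 0.1500·0.0600 = 0.0090 m before braking
robot under decel: 0.1500²/(2·1.2000) = 0.0094 m
human over T_r+T_s: 1.2000·(0.0600+0.1250) = 0.2220 m
margins: 0.2500+0.0250+0.0500 = 0.3250 m
S_min ≈ 0.0090+0.0094+0.2220+0.3250  ⇒  S_min = 4523/8000 m

S_min = 4523/8000 m = 0.5654 m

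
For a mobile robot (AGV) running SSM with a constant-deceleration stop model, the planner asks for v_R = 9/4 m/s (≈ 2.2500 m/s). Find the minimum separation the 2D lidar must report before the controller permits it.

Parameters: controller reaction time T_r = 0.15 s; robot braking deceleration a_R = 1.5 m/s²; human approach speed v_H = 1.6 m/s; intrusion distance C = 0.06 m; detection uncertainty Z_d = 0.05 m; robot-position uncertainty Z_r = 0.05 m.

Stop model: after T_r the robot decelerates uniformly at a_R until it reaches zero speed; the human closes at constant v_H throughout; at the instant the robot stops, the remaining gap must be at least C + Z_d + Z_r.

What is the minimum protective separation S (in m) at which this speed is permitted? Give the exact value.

S_min = 193/40 m = 4.8250 m

stop time T_s = (9/4)/(3/2) = 1.5000 s
reaction-phase robot travel = 2.2500·0.1500 = 0.3375 m
braking distance = 2.2500²/(2·1.5000) = 1.6875 m
human closes 1.6000·1.6500 = 2.6400 m
C+Z_d+Z_r = 0.0600+0.0500+0.0500 = 0.1600 m
S_min ≈ 0.3375+1.6875+2.6400+0.1600  ⇒  S_min = 193/40 m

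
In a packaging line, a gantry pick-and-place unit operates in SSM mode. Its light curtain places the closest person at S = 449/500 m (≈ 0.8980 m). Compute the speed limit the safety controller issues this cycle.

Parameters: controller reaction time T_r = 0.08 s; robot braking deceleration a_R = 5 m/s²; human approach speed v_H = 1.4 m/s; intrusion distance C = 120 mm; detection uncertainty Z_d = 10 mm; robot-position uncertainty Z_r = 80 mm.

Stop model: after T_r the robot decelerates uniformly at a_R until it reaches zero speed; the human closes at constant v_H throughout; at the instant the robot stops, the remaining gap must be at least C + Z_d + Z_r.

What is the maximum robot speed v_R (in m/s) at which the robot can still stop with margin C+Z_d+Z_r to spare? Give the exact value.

at the boundary: (1/10)·v² + (9/25)·v + (-72/125) = 0
  disc = (9/25)² − 4·(1/10)·(-72/125) = 9/25 ; √disc = 3/5
  v_R = (−(9/25) + 3/5) / (2·(1/10)) = 6/5 m/s
check:
braking lasts T_s = (6/5)/5 = 0.2400 s
robot covers v_R·T_r = 1.2000·0.0800 = 0.0960 m before braking
braking distance = 1.2000²/(2·5.0000) = 0.1440 m
human closes 1.4000·0.3200 = 0.4480 m
margins: 0.1200+0.0100+0.0800 = 0.2100 m
sum ≈ 0.0960+0.1440+0.4480+0.2100 ≈ 0.8980 m = S ✓

v_R_max = 6/5 m/s = 1.2000 m/s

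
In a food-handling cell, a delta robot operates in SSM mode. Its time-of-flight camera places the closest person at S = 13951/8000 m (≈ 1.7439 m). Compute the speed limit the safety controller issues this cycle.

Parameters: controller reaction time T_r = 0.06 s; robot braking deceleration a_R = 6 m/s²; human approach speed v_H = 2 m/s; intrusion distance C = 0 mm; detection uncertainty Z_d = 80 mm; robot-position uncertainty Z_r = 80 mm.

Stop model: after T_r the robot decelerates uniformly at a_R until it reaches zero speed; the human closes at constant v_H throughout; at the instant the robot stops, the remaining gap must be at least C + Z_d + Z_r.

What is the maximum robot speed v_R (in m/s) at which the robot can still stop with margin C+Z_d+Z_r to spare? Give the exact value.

collect terms ⇒ (1/12)·v_R² + (59/150)·v_R + (-11711/8000) = 0
  disc = (59/150)² − 4·(1/12)·(-11711/8000) = 231361/360000 ; √disc = 481/600
  v_R = (−(59/150) + 481/600) / (2·(1/12)) = 49/20 m/s
check:
braking lasts T_s = (49/20)/6 = 0.4083 s
reaction-phase robot travel = 2.4500·0.0600 = 0.1470 m
braking distance = 2.4500²/(2·6.0000) = 0.5002 m
human over T_r+T_s: 2.0000·(0.0600+0.4083) = 0.9367 m
C+Z_d+Z_r = 0.0000+0.0800+0.0800 = 0.1600 m
sum ≈ 0.1470+0.5002+0.9367+0.1600 ≈ 1.7439 m = S ✓

v_R_max = 49/20 m/s = 2.4500 m/s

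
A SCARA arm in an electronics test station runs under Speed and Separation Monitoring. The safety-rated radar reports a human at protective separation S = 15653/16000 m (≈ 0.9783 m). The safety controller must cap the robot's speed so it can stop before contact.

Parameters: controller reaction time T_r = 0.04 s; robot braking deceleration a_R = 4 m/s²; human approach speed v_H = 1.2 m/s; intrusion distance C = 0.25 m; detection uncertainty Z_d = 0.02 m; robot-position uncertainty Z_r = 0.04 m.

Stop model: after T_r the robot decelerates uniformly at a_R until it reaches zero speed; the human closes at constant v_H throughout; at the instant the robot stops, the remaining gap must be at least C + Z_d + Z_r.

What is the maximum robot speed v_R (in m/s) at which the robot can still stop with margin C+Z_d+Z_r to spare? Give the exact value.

quadratic (1/8)·v² + (17/50)·v + (-397/640) = 0
  disc = (17/50)² − 4·(1/8)·(-397/640) = 68121/160000 ; √disc = 261/400
  v_R = (−(17/50) + 261/400) / (2·(1/8)) = 5/4 m/s
check:
braking lasts T_s = (5/4)/4 = 0.3125 s
robot covers v_R·T_r = 1.2500·0.0400 = 0.0500 m before braking
braking distance = 1.2500²/(2·4.0000) = 0.1953 m
human closes 1.2000·0.3525 = 0.4230 m
margins: 0.2500+0.0200+0.0400 = 0.3100 m
sum ≈ 0.0500+0.1953+0.4230+0.3100 ≈ 0.9783 m = S ✓

v_R_max = 5/4 m/s = 1.2500 m/s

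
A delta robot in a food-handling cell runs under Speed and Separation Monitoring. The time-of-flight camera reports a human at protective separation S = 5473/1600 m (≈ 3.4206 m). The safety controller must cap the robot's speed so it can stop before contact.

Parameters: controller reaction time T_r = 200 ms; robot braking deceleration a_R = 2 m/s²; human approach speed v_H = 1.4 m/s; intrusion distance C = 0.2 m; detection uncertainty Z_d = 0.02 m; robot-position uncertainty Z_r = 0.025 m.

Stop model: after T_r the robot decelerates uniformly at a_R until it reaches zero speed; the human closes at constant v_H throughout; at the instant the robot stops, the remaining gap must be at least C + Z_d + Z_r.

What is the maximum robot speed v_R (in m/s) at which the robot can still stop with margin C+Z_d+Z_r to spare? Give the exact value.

v_R_max = 41/20 m/s = 2.0500 m/s

quadratic (1/4)·v² + (9/10)·v + (-4633/1600) = 0
  disc = (9/10)² − 4·(1/4)·(-4633/1600) = 5929/1600 ; √disc = 77/40
  v_R = (−(9/10) + 77/40) / (2·(1/4)) = 41/20 m/s
check:
T_s = v_R/a_R = (41/20)/2 = 1.0250 s
robot in T_r: 2.0500·0.2000 = 0.4100 m
robot covers 2.0500·1.0250 − ½·2.0000·1.0250² = 1.0506 m while stopping
human over T_r+T_s: 1.4000·(0.2000+1.0250) = 1.7150 m
residual clearance needed = 0.2000+0.0200+0.0250 = 0.2450 m
sum ≈ 0.4100+1.0506+1.7150+0.2450 ≈ 3.4206 m = S ✓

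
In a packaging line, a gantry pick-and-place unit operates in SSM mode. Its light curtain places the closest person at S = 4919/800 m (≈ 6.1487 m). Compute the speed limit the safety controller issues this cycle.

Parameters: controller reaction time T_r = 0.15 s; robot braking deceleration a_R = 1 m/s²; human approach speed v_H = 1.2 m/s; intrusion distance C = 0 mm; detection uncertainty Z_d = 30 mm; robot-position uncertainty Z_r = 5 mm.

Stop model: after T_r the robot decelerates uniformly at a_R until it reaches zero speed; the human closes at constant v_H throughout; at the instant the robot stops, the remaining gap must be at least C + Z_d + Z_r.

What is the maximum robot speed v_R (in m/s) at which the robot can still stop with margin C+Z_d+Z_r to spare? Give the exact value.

quadratic (1/2)·v² + (27/20)·v + (-4747/800) = 0
  disc = (27/20)² − 4·(1/2)·(-4747/800) = 1369/100 ; √disc = 37/10
  v_R = (−(27/20) + 37/10) / (2·(1/2)) = 47/20 m/s
check:
T_s = v_R/a_R = (47/20)/1 = 2.3500 s
reaction-phase robot travel = 2.3500·0.1500 = 0.3525 m
robot under decel: 2.3500²/(2·1.0000) = 2.7612 m
human closes 1.2000·2.5000 = 3.0000 m
margins: 0.0000+0.0300+0.0050 = 0.0350 m
sum ≈ 0.3525+2.7612+3.0000+0.0350 ≈ 6.1487 m = S ✓

v_R_max = 47/20 m/s = 2.3500 m/s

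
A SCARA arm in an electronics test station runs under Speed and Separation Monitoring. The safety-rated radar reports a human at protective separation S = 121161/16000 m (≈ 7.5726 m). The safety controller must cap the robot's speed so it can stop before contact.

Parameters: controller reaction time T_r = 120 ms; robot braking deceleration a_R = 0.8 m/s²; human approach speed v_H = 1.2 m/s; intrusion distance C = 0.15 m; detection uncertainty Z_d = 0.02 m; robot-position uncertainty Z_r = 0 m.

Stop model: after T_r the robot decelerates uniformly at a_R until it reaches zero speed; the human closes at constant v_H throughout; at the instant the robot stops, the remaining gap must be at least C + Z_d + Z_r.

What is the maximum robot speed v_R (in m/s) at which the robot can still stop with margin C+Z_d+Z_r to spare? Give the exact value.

v_R_max = 47/20 m/s = 2.3500 m/s

at the boundary: (5/8)·v² + (81/50)·v + (-116137/16000) = 0
  disc = (81/50)² − 4·(5/8)·(-116137/16000) = 3323329/160000 ; √disc = 1823/400
  v_R = (−(81/50) + 1823/400) / (2·(5/8)) = 47/20 m/s
check:
braking lasts T_s = (47/20)/(4/5) = 2.9375 s
robot covers v_R·T_r = 2.3500·0.1200 = 0.2820 m before braking
braking distance = 2.3500²/(2·0.8000) = 3.4516 m
person approaches 1.2000·(0.1200+2.9375) = 3.6690 m
C+Z_d+Z_r = 0.1500+0.0200+0.0000 = 0.1700 m
sum ≈ 0.2820+3.4516+3.6690+0.1700 ≈ 7.5726 m = S ✓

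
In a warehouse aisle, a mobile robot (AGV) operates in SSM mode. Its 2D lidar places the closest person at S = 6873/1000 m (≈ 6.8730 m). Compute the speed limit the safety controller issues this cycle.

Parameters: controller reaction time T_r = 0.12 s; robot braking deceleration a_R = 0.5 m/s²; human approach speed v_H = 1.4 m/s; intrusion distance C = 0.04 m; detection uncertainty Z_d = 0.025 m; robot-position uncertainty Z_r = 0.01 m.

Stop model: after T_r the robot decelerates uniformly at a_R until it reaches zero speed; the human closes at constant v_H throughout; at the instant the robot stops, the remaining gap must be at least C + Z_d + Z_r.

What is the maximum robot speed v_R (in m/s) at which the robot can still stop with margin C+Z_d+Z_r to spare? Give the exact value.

at the boundary: (1)·v² + (73/25)·v + (-663/100) = 0
  disc = (73/25)² − 4·(1)·(-663/100) = 21904/625 ; √disc = 148/25
  v_R = (−(73/25) + 148/25) / (2·(1)) = 3/2 m/s
check:
braking lasts T_s = (3/2)/(1/2) = 3.0000 s
robot covers v_R·T_r = 1.5000·0.1200 = 0.1800 m before braking
robot under decel: 1.5000²/(2·0.5000) = 2.2500 m
person approaches 1.4000·(0.1200+3.0000) = 4.3680 m
margins: 0.0400+0.0250+0.0100 = 0.0750 m
sum ≈ 0.1800+2.2500+4.3680+0.0750 ≈ 6.8730 m = S ✓

v_R_max = 3/2 m/s = 1.5000 m/s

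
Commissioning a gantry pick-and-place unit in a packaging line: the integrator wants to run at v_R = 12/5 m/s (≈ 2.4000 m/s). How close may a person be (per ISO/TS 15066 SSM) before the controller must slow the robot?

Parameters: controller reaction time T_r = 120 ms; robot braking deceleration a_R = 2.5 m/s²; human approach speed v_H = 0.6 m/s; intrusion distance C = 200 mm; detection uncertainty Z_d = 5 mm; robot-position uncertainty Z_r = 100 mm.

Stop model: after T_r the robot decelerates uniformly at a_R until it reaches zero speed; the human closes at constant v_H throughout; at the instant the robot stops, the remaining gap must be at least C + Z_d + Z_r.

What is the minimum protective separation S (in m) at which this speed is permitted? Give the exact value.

stop time T_s = (12/5)/(5/2) = 0.9600 s
reaction-phase robot travel = 2.4000·0.1200 = 0.2880 m
braking distance = 2.4000²/(2·2.5000) = 1.1520 m
human over T_r+T_s: 0.6000·(0.1200+0.9600) = 0.6480 m
residual clearance needed = 0.2000+0.0050+0.1000 = 0.3050 m
S_min ≈ 0.2880+1.1520+0.6480+0.3050  ⇒  S_min = 2393/1000 m

S_min = 2393/1000 m = 2.3930 m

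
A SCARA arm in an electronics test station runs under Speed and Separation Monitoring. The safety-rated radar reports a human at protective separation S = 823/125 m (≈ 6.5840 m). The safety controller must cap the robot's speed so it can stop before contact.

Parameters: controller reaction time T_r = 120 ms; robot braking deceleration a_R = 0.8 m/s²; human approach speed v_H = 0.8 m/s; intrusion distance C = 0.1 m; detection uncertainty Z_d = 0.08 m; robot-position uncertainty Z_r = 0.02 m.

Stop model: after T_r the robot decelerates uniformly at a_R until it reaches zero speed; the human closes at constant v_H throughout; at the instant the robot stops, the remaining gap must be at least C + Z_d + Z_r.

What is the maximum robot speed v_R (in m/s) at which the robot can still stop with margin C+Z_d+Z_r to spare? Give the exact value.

at the boundary: (5/8)·v² + (28/25)·v + (-786/125) = 0
  disc = (28/25)² − 4·(5/8)·(-786/125) = 10609/625 ; √disc = 103/25
  v_R = (−(28/25) + 103/25) / (2·(5/8)) = 12/5 m/s
check:
braking lasts T_s = (12/5)/(4/5) = 3.0000 s
robot covers v_R·T_r = 2.4000·0.1200 = 0.2880 m before braking
robot under decel: 2.4000²/(2·0.8000) = 3.6000 m
person approaches 0.8000·(0.1200+3.0000) = 2.4960 m
C+Z_d+Z_r = 0.1000+0.0800+0.0200 = 0.2000 m
sum ≈ 0.2880+3.6000+2.4960+0.2000 ≈ 6.5840 m = S ✓

v_R_max = 12/5 m/s = 2.4000 m/s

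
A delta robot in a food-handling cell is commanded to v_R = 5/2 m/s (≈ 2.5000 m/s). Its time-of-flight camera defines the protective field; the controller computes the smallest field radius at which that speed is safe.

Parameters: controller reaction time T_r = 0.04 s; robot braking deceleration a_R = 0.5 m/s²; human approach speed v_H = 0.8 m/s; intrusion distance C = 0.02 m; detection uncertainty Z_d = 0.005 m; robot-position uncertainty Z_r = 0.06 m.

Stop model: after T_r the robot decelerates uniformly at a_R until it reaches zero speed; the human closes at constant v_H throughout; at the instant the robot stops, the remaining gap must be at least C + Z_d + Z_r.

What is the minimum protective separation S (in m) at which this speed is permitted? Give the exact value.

S_min = 10467/1000 m = 10.4670 m

braking lasts T_s = (5/2)/(1/2) = 5.0000 s
robot covers v_R·T_r = 2.5000·0.0400 = 0.1000 m before braking
braking distance = 2.5000²/(2·0.5000) = 6.2500 m
person approaches 0.8000·(0.0400+5.0000) = 4.0320 m
C+Z_d+Z_r = 0.0200+0.0050+0.0600 = 0.0850 m
S_min ≈ 0.1000+6.2500+4.0320+0.0850  ⇒  S_min = 10467/1000 m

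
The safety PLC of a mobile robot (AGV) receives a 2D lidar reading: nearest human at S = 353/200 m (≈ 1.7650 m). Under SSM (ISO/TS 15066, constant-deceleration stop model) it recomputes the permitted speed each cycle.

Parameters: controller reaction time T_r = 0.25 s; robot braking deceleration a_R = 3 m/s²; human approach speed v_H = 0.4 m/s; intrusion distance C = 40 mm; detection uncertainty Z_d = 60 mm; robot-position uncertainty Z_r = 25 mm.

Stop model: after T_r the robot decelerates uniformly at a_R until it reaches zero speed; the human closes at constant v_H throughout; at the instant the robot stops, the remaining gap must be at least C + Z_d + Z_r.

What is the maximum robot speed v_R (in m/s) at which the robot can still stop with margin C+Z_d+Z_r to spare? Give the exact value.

v_R_max = 21/10 m/s = 2.1000 m/s

quadratic (1/6)·v² + (23/60)·v + (-77/50) = 0
  disc = (23/60)² − 4·(1/6)·(-77/50) = 169/144 ; √disc = 13/12
  v_R = (−(23/60) + 13/12) / (2·(1/6)) = 21/10 m/s
check:
T_s = v_R/a_R = (21/10)/3 = 0.7000 s
reaction-phase robot travel = 2.1000·0.2500 = 0.5250 m
robot covers 2.1000·0.7000 − ½·3.0000·0.7000² = 0.7350 m while stopping
human over T_r+T_s: 0.4000·(0.2500+0.7000) = 0.3800 m
residual clearance needed = 0.0400+0.0600+0.0250 = 0.1250 m
sum ≈ 0.5250+0.7350+0.3800+0.1250 ≈ 1.7650 m = S ✓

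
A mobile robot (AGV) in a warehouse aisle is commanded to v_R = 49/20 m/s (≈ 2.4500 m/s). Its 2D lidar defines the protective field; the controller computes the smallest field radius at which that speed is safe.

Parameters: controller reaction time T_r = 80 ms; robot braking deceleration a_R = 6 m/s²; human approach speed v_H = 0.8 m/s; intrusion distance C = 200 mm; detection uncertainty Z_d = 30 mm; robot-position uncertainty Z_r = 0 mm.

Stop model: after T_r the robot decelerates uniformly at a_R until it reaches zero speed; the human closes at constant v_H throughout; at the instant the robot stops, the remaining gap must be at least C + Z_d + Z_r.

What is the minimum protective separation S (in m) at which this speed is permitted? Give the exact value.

T_s = v_R/a_R = (49/20)/6 = 0.4083 s
robot covers v_R·T_r = 2.4500·0.0800 = 0.1960 m before braking
robot covers 2.4500·0.4083 − ½·6.0000·0.4083² = 0.5002 m while stopping
person approaches 0.8000·(0.0800+0.4083) = 0.3907 m
residual clearance needed = 0.2000+0.0300+0.0000 = 0.2300 m
S_min ≈ 0.1960+0.5002+0.3907+0.2300  ⇒  S_min = 2107/1600 m

S_min = 2107/1600 m = 1.3169 m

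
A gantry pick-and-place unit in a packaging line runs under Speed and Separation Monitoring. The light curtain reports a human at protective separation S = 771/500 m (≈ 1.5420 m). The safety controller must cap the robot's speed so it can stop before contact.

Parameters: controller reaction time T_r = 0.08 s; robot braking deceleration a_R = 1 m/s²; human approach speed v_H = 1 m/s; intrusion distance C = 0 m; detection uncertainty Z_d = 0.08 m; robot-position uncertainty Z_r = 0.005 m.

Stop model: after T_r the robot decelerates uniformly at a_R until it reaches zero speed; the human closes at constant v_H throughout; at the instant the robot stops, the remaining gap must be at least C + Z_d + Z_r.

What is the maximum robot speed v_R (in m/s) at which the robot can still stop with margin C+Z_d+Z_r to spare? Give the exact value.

v_R_max = 9/10 m/s = 0.9000 m/s

collect terms ⇒ (1/2)·v_R² + (27/25)·v_R + (-1377/1000) = 0
  disc = (27/25)² − 4·(1/2)·(-1377/1000) = 9801/2500 ; √disc = 99/50
  v_R = (−(27/25) + 99/50) / (2·(1/2)) = 9/10 m/s
check:
braking lasts T_s = (9/10)/1 = 0.9000 s
reaction-phase robot travel = 0.9000·0.0800 = 0.0720 m
robot under decel: 0.9000²/(2·1.0000) = 0.4050 m
person approaches 1.0000·(0.0800+0.9000) = 0.9800 m
C+Z_d+Z_r = 0.0000+0.0800+0.0050 = 0.0850 m
sum ≈ 0.0720+0.4050+0.9800+0.0850 ≈ 1.5420 m = S ✓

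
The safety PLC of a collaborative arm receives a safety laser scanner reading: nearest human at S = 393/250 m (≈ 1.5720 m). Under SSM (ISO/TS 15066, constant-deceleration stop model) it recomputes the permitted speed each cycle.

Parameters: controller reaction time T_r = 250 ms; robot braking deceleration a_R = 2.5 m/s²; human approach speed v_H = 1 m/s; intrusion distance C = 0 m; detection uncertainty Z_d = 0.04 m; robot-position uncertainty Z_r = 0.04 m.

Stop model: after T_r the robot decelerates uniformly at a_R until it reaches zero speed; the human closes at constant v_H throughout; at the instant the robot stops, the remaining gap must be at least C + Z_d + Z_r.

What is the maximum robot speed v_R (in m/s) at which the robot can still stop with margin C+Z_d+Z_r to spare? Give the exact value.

v_R_max = 27/20 m/s = 1.3500 m/s

at the boundary: (1/5)·v² + (13/20)·v + (-621/500) = 0
  disc = (13/20)² − 4·(1/5)·(-621/500) = 14161/10000 ; √disc = 119/100
  v_R = (−(13/20) + 119/100) / (2·(1/5)) = 27/20 m/s
check:
stop time T_s = (27/20)/(5/2) = 0.5400 s
reaction-phase robot travel = 1.3500·0.2500 = 0.3375 m
robot covers 1.3500·0.5400 − ½·2.5000·0.5400² = 0.3645 m while stopping
human over T_r+T_s: 1.0000·(0.2500+0.5400) = 0.7900 m
margins: 0.0000+0.0400+0.0400 = 0.0800 m
sum ≈ 0.3375+0.3645+0.7900+0.0800 ≈ 1.5720 m = S ✓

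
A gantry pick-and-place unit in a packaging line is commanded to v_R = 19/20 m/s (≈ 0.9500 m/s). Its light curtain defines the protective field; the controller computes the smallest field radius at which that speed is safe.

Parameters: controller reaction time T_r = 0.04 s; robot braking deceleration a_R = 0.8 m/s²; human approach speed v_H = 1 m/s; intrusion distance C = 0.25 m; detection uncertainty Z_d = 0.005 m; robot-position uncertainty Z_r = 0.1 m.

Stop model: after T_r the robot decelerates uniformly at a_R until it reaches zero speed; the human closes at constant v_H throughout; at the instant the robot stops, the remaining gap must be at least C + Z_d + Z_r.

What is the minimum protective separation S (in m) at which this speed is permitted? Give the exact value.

S_min = 34953/16000 m = 2.1846 m

stop time T_s = (19/20)/(4/5) = 1.1875 s
robot covers v_R·T_r = 0.9500·0.0400 = 0.0380 m before braking
braking distance = 0.9500²/(2·0.8000) = 0.5641 m
human closes 1.0000·1.2275 = 1.2275 m
residual clearance needed = 0.2500+0.0050+0.1000 = 0.3550 m
S_min ≈ 0.0380+0.5641+1.2275+0.3550  ⇒  S_min = 34953/16000 m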